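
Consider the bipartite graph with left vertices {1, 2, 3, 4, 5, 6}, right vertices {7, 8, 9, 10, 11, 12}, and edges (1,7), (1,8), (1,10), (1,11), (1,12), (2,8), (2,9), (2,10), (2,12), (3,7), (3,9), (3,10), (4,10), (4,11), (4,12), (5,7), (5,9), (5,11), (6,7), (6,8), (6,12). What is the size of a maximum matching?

Step 1: List the neighbors of each left vertex:
  1: 7, 8, 10, 11, 12
  2: 8, 9, 10, 12
  3: 7, 9, 10
  4: 10, 11, 12
  5: 7, 9, 11
  6: 7, 8, 12

Step 2: Greedily match left vertices, then look for augmenting paths:
  Match 1 -- 7
  Match 2 -- 8
  Match 3 -- 9
  Match 4 -- 10
  Match 5 -- 11
  Match 6 -- 12
  No augmenting path remains.

Step 3: Verify this is maximum:
  Matching size 6 = min(|L|, |R|) = min(6, 6), which is an upper bound, so this matching is maximum.

Maximum matching: {(1,7), (2,8), (3,9), (4,10), (5,11), (6,12)}
Size: 6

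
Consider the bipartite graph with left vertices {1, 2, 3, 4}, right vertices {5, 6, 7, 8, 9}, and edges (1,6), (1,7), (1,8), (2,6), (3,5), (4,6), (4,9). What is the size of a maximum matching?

Step 1: List the neighbors of each left vertex:
  1: 6, 7, 8
  2: 6
  3: 5
  4: 6, 9

Step 2: Greedily match left vertices, then look for augmenting paths:
  Match 1 -- 7
  Match 2 -- 6
  Match 3 -- 5
  Match 4 -- 9
  No augmenting path remains.

Step 3: Verify this is maximum:
  Matching size 4 = min(|L|, |R|) = min(4, 5), which is an upper bound, so this matching is maximum.

Maximum matching: {(1,7), (2,6), (3,5), (4,9)}
Size: 4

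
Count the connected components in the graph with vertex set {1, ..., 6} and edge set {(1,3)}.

Step 1: Build adjacency list from edges:
  1: 3
  2: (none)
  3: 1
  4: (none)
  5: (none)
  6: (none)

Step 2: Run BFS/DFS from vertex 1:
  Visited: {1, 3}
  Reached 2 of 6 vertices

Step 3: Only 2 of 6 vertices reached. Graph is disconnected.
Connected components: {1, 3}, {2}, {4}, {5}, {6}
Number of connected components: 5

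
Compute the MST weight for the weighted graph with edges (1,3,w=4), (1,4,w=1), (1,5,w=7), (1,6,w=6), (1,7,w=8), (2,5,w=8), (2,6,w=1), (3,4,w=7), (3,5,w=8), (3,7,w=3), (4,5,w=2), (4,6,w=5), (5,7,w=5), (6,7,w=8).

Apply Kruskal's algorithm (sort edges by weight, add if no cycle):

Sorted edges by weight:
  (1,4) w=1
  (2,6) w=1
  (4,5) w=2
  (3,7) w=3
  (1,3) w=4
  (4,6) w=5
  (5,7) w=5
  (1,6) w=6
  (1,5) w=7
  (3,4) w=7
  (1,7) w=8
  (2,5) w=8
  (3,5) w=8
  (6,7) w=8

Add edge (1,4) w=1 -- no cycle. Running total: 1
Add edge (2,6) w=1 -- no cycle. Running total: 2
Add edge (4,5) w=2 -- no cycle. Running total: 4
Add edge (3,7) w=3 -- no cycle. Running total: 7
Add edge (1,3) w=4 -- no cycle. Running total: 11
Add edge (4,6) w=5 -- no cycle. Running total: 16

MST edges: (1,4,w=1), (2,6,w=1), (4,5,w=2), (3,7,w=3), (1,3,w=4), (4,6,w=5)
Total MST weight: 1 + 1 + 2 + 3 + 4 + 5 = 16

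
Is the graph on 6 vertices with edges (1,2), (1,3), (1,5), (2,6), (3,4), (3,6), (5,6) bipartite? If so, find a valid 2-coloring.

Step 1: Attempt 2-coloring using BFS:
  Start at vertex 1, assign color 0
  Color vertex 2 with color 1 (neighbor of 1)
  Color vertex 3 with color 1 (neighbor of 1)
  Color vertex 5 with color 1 (neighbor of 1)
  Color vertex 6 with color 0 (neighbor of 2)
  Color vertex 4 with color 0 (neighbor of 3)

Step 2: 2-coloring succeeded. No conflicts found.
  Set A (color 0): {1, 4, 6}
  Set B (color 1): {2, 3, 5}

The graph is bipartite with partition {1, 4, 6}, {2, 3, 5}.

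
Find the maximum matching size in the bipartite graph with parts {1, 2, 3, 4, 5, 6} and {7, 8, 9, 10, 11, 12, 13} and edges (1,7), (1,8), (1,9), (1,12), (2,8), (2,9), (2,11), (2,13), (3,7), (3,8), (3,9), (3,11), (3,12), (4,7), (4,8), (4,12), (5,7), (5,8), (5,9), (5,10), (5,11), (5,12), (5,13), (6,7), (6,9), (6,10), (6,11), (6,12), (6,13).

Step 1: List the neighbors of each left vertex:
  1: 7, 8, 9, 12
  2: 8, 9, 11, 13
  3: 7, 8, 9, 11, 12
  4: 7, 8, 12
  5: 7, 8, 9, 10, 11, 12, 13
  6: 7, 9, 10, 11, 12, 13

Step 2: Greedily match left vertices, then look for augmenting paths:
  Match 1 -- 7
  Match 2 -- 8
  Match 3 -- 9
  Match 4 -- 12
  Match 5 -- 10
  Match 6 -- 11
  No augmenting path remains.

Step 3: Verify this is maximum:
  Matching size 6 = min(|L|, |R|) = min(6, 7), which is an upper bound, so this matching is maximum.

Maximum matching: {(1,7), (2,8), (3,9), (4,12), (5,10), (6,11)}
Size: 6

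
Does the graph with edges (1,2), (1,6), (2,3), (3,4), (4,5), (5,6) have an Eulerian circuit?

Step 1: Find the degree of each vertex:
  deg(1) = 2
  deg(2) = 2
  deg(3) = 2
  deg(4) = 2
  deg(5) = 2
  deg(6) = 2

Step 2: Count vertices with odd degree:
  All vertices have even degree (0 odd-degree vertices)

Step 3: Apply Euler's theorem:
  - Eulerian circuit exists iff graph is connected and all vertices have even degree
  - Eulerian path exists iff graph is connected and has 0 or 2 odd-degree vertices

Graph is connected with 0 odd-degree vertices.
Both Eulerian circuit and Eulerian path exist.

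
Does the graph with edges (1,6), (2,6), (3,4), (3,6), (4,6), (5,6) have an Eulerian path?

Step 1: Find the degree of each vertex:
  deg(1) = 1
  deg(2) = 1
  deg(3) = 2
  deg(4) = 2
  deg(5) = 1
  deg(6) = 5

Step 2: Count vertices with odd degree:
  Odd-degree vertices: 1, 2, 5, 6 (4 total)

Step 3: Apply Euler's theorem:
  - Eulerian circuit exists iff graph is connected and all vertices have even degree
  - Eulerian path exists iff graph is connected and has 0 or 2 odd-degree vertices

Graph has 4 odd-degree vertices (need 0 or 2).
Neither Eulerian path nor Eulerian circuit exists.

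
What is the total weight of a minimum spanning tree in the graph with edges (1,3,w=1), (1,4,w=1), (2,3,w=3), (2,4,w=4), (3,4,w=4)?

Apply Kruskal's algorithm (sort edges by weight, add if no cycle):

Sorted edges by weight:
  (1,4) w=1
  (1,3) w=1
  (2,3) w=3
  (2,4) w=4
  (3,4) w=4

Add edge (1,4) w=1 -- no cycle. Running total: 1
Add edge (1,3) w=1 -- no cycle. Running total: 2
Add edge (2,3) w=3 -- no cycle. Running total: 5

MST edges: (1,4,w=1), (1,3,w=1), (2,3,w=3)
Total MST weight: 1 + 1 + 3 = 5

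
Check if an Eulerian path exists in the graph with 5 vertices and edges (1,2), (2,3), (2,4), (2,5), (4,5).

Step 1: Find the degree of each vertex:
  deg(1) = 1
  deg(2) = 4
  deg(3) = 1
  deg(4) = 2
  deg(5) = 2

Step 2: Count vertices with odd degree:
  Odd-degree vertices: 1, 3 (2 total)

Step 3: Apply Euler's theorem:
  - Eulerian circuit exists iff graph is connected and all vertices have even degree
  - Eulerian path exists iff graph is connected and has 0 or 2 odd-degree vertices

Graph is connected with exactly 2 odd-degree vertices (1, 3).
Eulerian path exists (starting and ending at the odd-degree vertices), but no Eulerian circuit.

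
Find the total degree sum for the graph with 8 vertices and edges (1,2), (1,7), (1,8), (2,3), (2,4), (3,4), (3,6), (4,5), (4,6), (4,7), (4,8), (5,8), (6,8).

Step 1: Count edges incident to each vertex:
  deg(1) = 3 (neighbors: 2, 7, 8)
  deg(2) = 3 (neighbors: 1, 3, 4)
  deg(3) = 3 (neighbors: 2, 4, 6)
  deg(4) = 6 (neighbors: 2, 3, 5, 6, 7, 8)
  deg(5) = 2 (neighbors: 4, 8)
  deg(6) = 3 (neighbors: 3, 4, 8)
  deg(7) = 2 (neighbors: 1, 4)
  deg(8) = 4 (neighbors: 1, 4, 5, 6)

Step 2: Sum all degrees:
  3 + 3 + 3 + 6 + 2 + 3 + 2 + 4 = 26

Verification: sum of degrees = 2 * |E| = 2 * 13 = 26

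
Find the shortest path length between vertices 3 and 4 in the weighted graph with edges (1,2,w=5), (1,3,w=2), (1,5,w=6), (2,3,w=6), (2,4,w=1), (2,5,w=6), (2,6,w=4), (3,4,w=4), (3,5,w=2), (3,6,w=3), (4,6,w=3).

Step 1: Build adjacency list with weights:
  1: 2(w=5), 3(w=2), 5(w=6)
  2: 1(w=5), 3(w=6), 4(w=1), 5(w=6), 6(w=4)
  3: 1(w=2), 2(w=6), 4(w=4), 5(w=2), 6(w=3)
  4: 2(w=1), 3(w=4), 6(w=3)
  5: 1(w=6), 2(w=6), 3(w=2)
  6: 2(w=4), 3(w=3), 4(w=3)

Step 2: Apply Dijkstra's algorithm from vertex 3:
  Visit vertex 3 (distance=0)
    Update dist[1] = 2
    Update dist[2] = 6
    Update dist[4] = 4
    Update dist[5] = 2
    Update dist[6] = 3
  Visit vertex 1 (distance=2)
  Visit vertex 5 (distance=2)
  Visit vertex 6 (distance=3)
  Visit vertex 4 (distance=4)
    Update dist[2] = 5

Step 3: Shortest path: 3 -> 4
Total weight: 4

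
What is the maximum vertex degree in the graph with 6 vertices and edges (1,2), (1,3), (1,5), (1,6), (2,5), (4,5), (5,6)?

Step 1: Count edges incident to each vertex:
  deg(1) = 4 (neighbors: 2, 3, 5, 6)
  deg(2) = 2 (neighbors: 1, 5)
  deg(3) = 1 (neighbors: 1)
  deg(4) = 1 (neighbors: 5)
  deg(5) = 4 (neighbors: 1, 2, 4, 6)
  deg(6) = 2 (neighbors: 1, 5)

Step 2: Find maximum:
  max(4, 2, 1, 1, 4, 2) = 4 (vertex 1)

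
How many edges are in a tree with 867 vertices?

A tree on n vertices always has exactly n - 1 edges.
For n = 867: edges = 867 - 1 = 866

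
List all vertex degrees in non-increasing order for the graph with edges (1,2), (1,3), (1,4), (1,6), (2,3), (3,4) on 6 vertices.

Step 1: Count edges incident to each vertex:
  deg(1) = 4 (neighbors: 2, 3, 4, 6)
  deg(2) = 2 (neighbors: 1, 3)
  deg(3) = 3 (neighbors: 1, 2, 4)
  deg(4) = 2 (neighbors: 1, 3)
  deg(5) = 0 (neighbors: none)
  deg(6) = 1 (neighbors: 1)

Step 2: Sort degrees in non-increasing order:
  Degrees: [4, 2, 3, 2, 0, 1] -> sorted: [4, 3, 2, 2, 1, 0]

Degree sequence: [4, 3, 2, 2, 1, 0]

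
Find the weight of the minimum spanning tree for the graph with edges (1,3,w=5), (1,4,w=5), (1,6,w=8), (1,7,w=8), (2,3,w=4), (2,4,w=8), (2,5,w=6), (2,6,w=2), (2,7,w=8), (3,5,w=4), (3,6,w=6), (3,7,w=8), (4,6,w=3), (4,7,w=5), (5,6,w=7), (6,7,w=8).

Apply Kruskal's algorithm (sort edges by weight, add if no cycle):

Sorted edges by weight:
  (2,6) w=2
  (4,6) w=3
  (2,3) w=4
  (3,5) w=4
  (1,3) w=5
  (1,4) w=5
  (4,7) w=5
  (2,5) w=6
  (3,6) w=6
  (5,6) w=7
  (1,6) w=8
  (1,7) w=8
  (2,7) w=8
  (2,4) w=8
  (3,7) w=8
  (6,7) w=8

Add edge (2,6) w=2 -- no cycle. Running total: 2
Add edge (4,6) w=3 -- no cycle. Running total: 5
Add edge (2,3) w=4 -- no cycle. Running total: 9
Add edge (3,5) w=4 -- no cycle. Running total: 13
Add edge (1,3) w=5 -- no cycle. Running total: 18
Skip edge (1,4) w=5 -- would create cycle
Add edge (4,7) w=5 -- no cycle. Running total: 23

MST edges: (2,6,w=2), (4,6,w=3), (2,3,w=4), (3,5,w=4), (1,3,w=5), (4,7,w=5)
Total MST weight: 2 + 3 + 4 + 4 + 5 + 5 = 23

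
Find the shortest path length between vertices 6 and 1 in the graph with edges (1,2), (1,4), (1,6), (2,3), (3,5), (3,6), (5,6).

Step 1: Build adjacency list:
  1: 2, 4, 6
  2: 1, 3
  3: 2, 5, 6
  4: 1
  5: 3, 6
  6: 1, 3, 5

Step 2: BFS from vertex 6 to find shortest path to 1:
  vertex 1 reached at distance 1

Step 3: Shortest path: 6 -> 1
Path length: 1 edge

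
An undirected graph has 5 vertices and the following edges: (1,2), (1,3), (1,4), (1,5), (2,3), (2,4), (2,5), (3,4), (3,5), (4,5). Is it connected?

Step 1: Build adjacency list from edges:
  1: 2, 3, 4, 5
  2: 1, 3, 4, 5
  3: 1, 2, 4, 5
  4: 1, 2, 3, 5
  5: 1, 2, 3, 4

Step 2: Run BFS/DFS from vertex 1:
  Visited: {1, 2, 3, 4, 5}
  Reached 5 of 5 vertices

Step 3: All 5 vertices reached from vertex 1, so the graph is connected.
Answer: Yes, the graph is connected.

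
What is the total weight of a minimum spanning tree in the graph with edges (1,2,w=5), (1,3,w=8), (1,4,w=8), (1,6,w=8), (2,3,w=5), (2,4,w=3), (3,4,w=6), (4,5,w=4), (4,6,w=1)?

Apply Kruskal's algorithm (sort edges by weight, add if no cycle):

Sorted edges by weight:
  (4,6) w=1
  (2,4) w=3
  (4,5) w=4
  (1,2) w=5
  (2,3) w=5
  (3,4) w=6
  (1,4) w=8
  (1,3) w=8
  (1,6) w=8

Add edge (4,6) w=1 -- no cycle. Running total: 1
Add edge (2,4) w=3 -- no cycle. Running total: 4
Add edge (4,5) w=4 -- no cycle. Running total: 8
Add edge (1,2) w=5 -- no cycle. Running total: 13
Add edge (2,3) w=5 -- no cycle. Running total: 18

MST edges: (4,6,w=1), (2,4,w=3), (4,5,w=4), (1,2,w=5), (2,3,w=5)
Total MST weight: 1 + 3 + 4 + 5 + 5 = 18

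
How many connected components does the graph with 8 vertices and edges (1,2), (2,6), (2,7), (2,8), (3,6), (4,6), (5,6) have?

Step 1: Build adjacency list from edges:
  1: 2
  2: 1, 6, 7, 8
  3: 6
  4: 6
  5: 6
  6: 2, 3, 4, 5
  7: 2
  8: 2

Step 2: Run BFS/DFS from vertex 1:
  Visited: {1, 2, 6, 7, 8, 3, 4, 5}
  Reached 8 of 8 vertices

Step 3: All 8 vertices reached from vertex 1, so the graph is connected.
Number of connected components: 1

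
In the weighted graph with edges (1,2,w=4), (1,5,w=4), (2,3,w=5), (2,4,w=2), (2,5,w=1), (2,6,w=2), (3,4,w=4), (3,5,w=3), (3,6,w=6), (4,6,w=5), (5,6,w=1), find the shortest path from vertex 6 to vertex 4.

Step 1: Build adjacency list with weights:
  1: 2(w=4), 5(w=4)
  2: 1(w=4), 3(w=5), 4(w=2), 5(w=1), 6(w=2)
  3: 2(w=5), 4(w=4), 5(w=3), 6(w=6)
  4: 2(w=2), 3(w=4), 6(w=5)
  5: 1(w=4), 2(w=1), 3(w=3), 6(w=1)
  6: 2(w=2), 3(w=6), 4(w=5), 5(w=1)

Step 2: Apply Dijkstra's algorithm from vertex 6:
  Visit vertex 6 (distance=0)
    Update dist[2] = 2
    Update dist[3] = 6
    Update dist[4] = 5
    Update dist[5] = 1
  Visit vertex 5 (distance=1)
    Update dist[1] = 5
    Update dist[3] = 4
  Visit vertex 2 (distance=2)
    Update dist[4] = 4
  Visit vertex 3 (distance=4)
  Visit vertex 4 (distance=4)

Step 3: Shortest path: 6 -> 2 -> 4
Total weight: 2 + 2 = 4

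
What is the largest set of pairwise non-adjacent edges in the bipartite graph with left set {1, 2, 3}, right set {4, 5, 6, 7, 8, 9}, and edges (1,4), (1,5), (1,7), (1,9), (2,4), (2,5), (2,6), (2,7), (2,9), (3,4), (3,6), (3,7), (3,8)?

Step 1: List the neighbors of each left vertex:
  1: 4, 5, 7, 9
  2: 4, 5, 6, 7, 9
  3: 4, 6, 7, 8

Step 2: Greedily match left vertices, then look for augmenting paths:
  Match 1 -- 4
  Match 2 -- 5
  Match 3 -- 6
  No augmenting path remains.

Step 3: Verify this is maximum:
  Matching size 3 = min(|L|, |R|) = min(3, 6), which is an upper bound, so this matching is maximum.

Maximum matching: {(1,4), (2,5), (3,6)}
Size: 3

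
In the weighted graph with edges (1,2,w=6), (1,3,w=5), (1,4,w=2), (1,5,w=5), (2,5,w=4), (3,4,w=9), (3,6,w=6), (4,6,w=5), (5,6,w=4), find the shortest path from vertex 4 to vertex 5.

Step 1: Build adjacency list with weights:
  1: 2(w=6), 3(w=5), 4(w=2), 5(w=5)
  2: 1(w=6), 5(w=4)
  3: 1(w=5), 4(w=9), 6(w=6)
  4: 1(w=2), 3(w=9), 6(w=5)
  5: 1(w=5), 2(w=4), 6(w=4)
  6: 3(w=6), 4(w=5), 5(w=4)

Step 2: Apply Dijkstra's algorithm from vertex 4:
  Visit vertex 4 (distance=0)
    Update dist[1] = 2
    Update dist[3] = 9
    Update dist[6] = 5
  Visit vertex 1 (distance=2)
    Update dist[2] = 8
    Update dist[3] = 7
    Update dist[5] = 7
  Visit vertex 6 (distance=5)
  Visit vertex 3 (distance=7)
  Visit vertex 5 (distance=7)

Step 3: Shortest path: 4 -> 1 -> 5
Total weight: 2 + 5 = 7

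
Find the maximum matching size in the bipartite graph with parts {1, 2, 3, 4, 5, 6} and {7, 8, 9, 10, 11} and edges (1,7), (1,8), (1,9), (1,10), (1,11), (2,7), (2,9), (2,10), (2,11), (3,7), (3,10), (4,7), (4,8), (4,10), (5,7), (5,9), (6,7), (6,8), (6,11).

Step 1: List the neighbors of each left vertex:
  1: 7, 8, 9, 10, 11
  2: 7, 9, 10, 11
  3: 7, 10
  4: 7, 8, 10
  5: 7, 9
  6: 7, 8, 11

Step 2: Greedily match left vertices, then look for augmenting paths:
  Match 1 -- 7
  Match 2 -- 9
  Match 3 -- 10
  Match 4 -- 8
  Match 6 -- 11
  No augmenting path remains.

Step 3: Verify this is maximum:
  Matching size 5 = min(|L|, |R|) = min(6, 5), which is an upper bound, so this matching is maximum.

Maximum matching: {(1,7), (2,9), (3,10), (4,8), (6,11)}
Size: 5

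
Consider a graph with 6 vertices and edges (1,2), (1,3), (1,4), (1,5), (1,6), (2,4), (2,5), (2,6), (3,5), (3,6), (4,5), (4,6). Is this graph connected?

Step 1: Build adjacency list from edges:
  1: 2, 3, 4, 5, 6
  2: 1, 4, 5, 6
  3: 1, 5, 6
  4: 1, 2, 5, 6
  5: 1, 2, 3, 4
  6: 1, 2, 3, 4

Step 2: Run BFS/DFS from vertex 1:
  Visited: {1, 2, 3, 4, 5, 6}
  Reached 6 of 6 vertices

Step 3: All 6 vertices reached from vertex 1, so the graph is connected.
Answer: Yes, the graph is connected.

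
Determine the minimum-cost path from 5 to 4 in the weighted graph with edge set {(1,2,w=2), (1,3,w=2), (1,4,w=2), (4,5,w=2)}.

Step 1: Build adjacency list with weights:
  1: 2(w=2), 3(w=2), 4(w=2)
  2: 1(w=2)
  3: 1(w=2)
  4: 1(w=2), 5(w=2)
  5: 4(w=2)

Step 2: Apply Dijkstra's algorithm from vertex 5:
  Visit vertex 5 (distance=0)
    Update dist[4] = 2
  Visit vertex 4 (distance=2)
    Update dist[1] = 4

Step 3: Shortest path: 5 -> 4
Total weight: 2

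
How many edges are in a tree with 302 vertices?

A tree on n vertices always has exactly n - 1 edges.
For n = 302: edges = 302 - 1 = 301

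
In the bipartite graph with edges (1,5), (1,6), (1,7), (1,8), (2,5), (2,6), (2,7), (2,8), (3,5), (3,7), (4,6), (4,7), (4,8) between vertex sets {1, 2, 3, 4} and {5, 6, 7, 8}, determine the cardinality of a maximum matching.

Step 1: List the neighbors of each left vertex:
  1: 5, 6, 7, 8
  2: 5, 6, 7, 8
  3: 5, 7
  4: 6, 7, 8

Step 2: Greedily match left vertices, then look for augmenting paths:
  Match 1 -- 5
  Match 2 -- 6
  Match 3 -- 7
  Match 4 -- 8
  No augmenting path remains.

Step 3: Verify this is maximum:
  Matching size 4 = min(|L|, |R|) = min(4, 4), which is an upper bound, so this matching is maximum.

Maximum matching: {(1,5), (2,6), (3,7), (4,8)}
Size: 4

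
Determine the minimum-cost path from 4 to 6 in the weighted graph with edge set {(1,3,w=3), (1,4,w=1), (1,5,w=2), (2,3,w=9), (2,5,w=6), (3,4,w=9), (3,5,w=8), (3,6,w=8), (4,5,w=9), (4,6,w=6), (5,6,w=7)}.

Step 1: Build adjacency list with weights:
  1: 3(w=3), 4(w=1), 5(w=2)
  2: 3(w=9), 5(w=6)
  3: 1(w=3), 2(w=9), 4(w=9), 5(w=8), 6(w=8)
  4: 1(w=1), 3(w=9), 5(w=9), 6(w=6)
  5: 1(w=2), 2(w=6), 3(w=8), 4(w=9), 6(w=7)
  6: 3(w=8), 4(w=6), 5(w=7)

Step 2: Apply Dijkstra's algorithm from vertex 4:
  Visit vertex 4 (distance=0)
    Update dist[1] = 1
    Update dist[3] = 9
    Update dist[5] = 9
    Update dist[6] = 6
  Visit vertex 1 (distance=1)
    Update dist[3] = 4
    Update dist[5] = 3
  Visit vertex 5 (distance=3)
    Update dist[2] = 9
  Visit vertex 3 (distance=4)
  Visit vertex 6 (distance=6)

Step 3: Shortest path: 4 -> 6
Total weight: 6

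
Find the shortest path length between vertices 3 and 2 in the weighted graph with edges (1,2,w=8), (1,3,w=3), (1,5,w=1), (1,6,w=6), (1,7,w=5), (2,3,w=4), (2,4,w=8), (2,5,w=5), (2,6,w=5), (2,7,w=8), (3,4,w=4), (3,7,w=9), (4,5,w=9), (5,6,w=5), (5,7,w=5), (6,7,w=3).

Step 1: Build adjacency list with weights:
  1: 2(w=8), 3(w=3), 5(w=1), 6(w=6), 7(w=5)
  2: 1(w=8), 3(w=4), 4(w=8), 5(w=5), 6(w=5), 7(w=8)
  3: 1(w=3), 2(w=4), 4(w=4), 7(w=9)
  4: 2(w=8), 3(w=4), 5(w=9)
  5: 1(w=1), 2(w=5), 4(w=9), 6(w=5), 7(w=5)
  6: 1(w=6), 2(w=5), 5(w=5), 7(w=3)
  7: 1(w=5), 2(w=8), 3(w=9), 5(w=5), 6(w=3)

Step 2: Apply Dijkstra's algorithm from vertex 3:
  Visit vertex 3 (distance=0)
    Update dist[1] = 3
    Update dist[2] = 4
    Update dist[4] = 4
    Update dist[7] = 9
  Visit vertex 1 (distance=3)
    Update dist[5] = 4
    Update dist[6] = 9
    Update dist[7] = 8
  Visit vertex 2 (distance=4)

Step 3: Shortest path: 3 -> 2
Total weight: 4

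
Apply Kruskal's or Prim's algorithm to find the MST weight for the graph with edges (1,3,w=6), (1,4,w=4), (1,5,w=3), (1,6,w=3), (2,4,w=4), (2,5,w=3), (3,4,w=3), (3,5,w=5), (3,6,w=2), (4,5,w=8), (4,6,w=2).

Apply Kruskal's algorithm (sort edges by weight, add if no cycle):

Sorted edges by weight:
  (3,6) w=2
  (4,6) w=2
  (1,6) w=3
  (1,5) w=3
  (2,5) w=3
  (3,4) w=3
  (1,4) w=4
  (2,4) w=4
  (3,5) w=5
  (1,3) w=6
  (4,5) w=8

Add edge (3,6) w=2 -- no cycle. Running total: 2
Add edge (4,6) w=2 -- no cycle. Running total: 4
Add edge (1,6) w=3 -- no cycle. Running total: 7
Add edge (1,5) w=3 -- no cycle. Running total: 10
Add edge (2,5) w=3 -- no cycle. Running total: 13

MST edges: (3,6,w=2), (4,6,w=2), (1,6,w=3), (1,5,w=3), (2,5,w=3)
Total MST weight: 2 + 2 + 3 + 3 + 3 = 13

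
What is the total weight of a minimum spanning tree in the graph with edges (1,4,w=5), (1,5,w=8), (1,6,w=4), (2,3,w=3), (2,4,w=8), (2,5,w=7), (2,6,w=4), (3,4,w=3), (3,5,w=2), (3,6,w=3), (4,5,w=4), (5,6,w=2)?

Apply Kruskal's algorithm (sort edges by weight, add if no cycle):

Sorted edges by weight:
  (3,5) w=2
  (5,6) w=2
  (2,3) w=3
  (3,6) w=3
  (3,4) w=3
  (1,6) w=4
  (2,6) w=4
  (4,5) w=4
  (1,4) w=5
  (2,5) w=7
  (1,5) w=8
  (2,4) w=8

Add edge (3,5) w=2 -- no cycle. Running total: 2
Add edge (5,6) w=2 -- no cycle. Running total: 4
Add edge (2,3) w=3 -- no cycle. Running total: 7
Skip edge (3,6) w=3 -- would create cycle
Add edge (3,4) w=3 -- no cycle. Running total: 10
Add edge (1,6) w=4 -- no cycle. Running total: 14

MST edges: (3,5,w=2), (5,6,w=2), (2,3,w=3), (3,4,w=3), (1,6,w=4)
Total MST weight: 2 + 2 + 3 + 3 + 4 = 14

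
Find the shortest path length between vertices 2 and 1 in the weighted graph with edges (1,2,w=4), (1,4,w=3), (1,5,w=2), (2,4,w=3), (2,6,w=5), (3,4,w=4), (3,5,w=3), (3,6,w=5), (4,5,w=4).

Step 1: Build adjacency list with weights:
  1: 2(w=4), 4(w=3), 5(w=2)
  2: 1(w=4), 4(w=3), 6(w=5)
  3: 4(w=4), 5(w=3), 6(w=5)
  4: 1(w=3), 2(w=3), 3(w=4), 5(w=4)
  5: 1(w=2), 3(w=3), 4(w=4)
  6: 2(w=5), 3(w=5)

Step 2: Apply Dijkstra's algorithm from vertex 2:
  Visit vertex 2 (distance=0)
    Update dist[1] = 4
    Update dist[4] = 3
    Update dist[6] = 5
  Visit vertex 4 (distance=3)
    Update dist[3] = 7
    Update dist[5] = 7
  Visit vertex 1 (distance=4)
    Update dist[5] = 6

Step 3: Shortest path: 2 -> 1
Total weight: 4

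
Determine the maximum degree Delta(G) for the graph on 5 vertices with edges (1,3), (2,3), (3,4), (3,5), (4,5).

Step 1: Count edges incident to each vertex:
  deg(1) = 1 (neighbors: 3)
  deg(2) = 1 (neighbors: 3)
  deg(3) = 4 (neighbors: 1, 2, 4, 5)
  deg(4) = 2 (neighbors: 3, 5)
  deg(5) = 2 (neighbors: 3, 4)

Step 2: Find maximum:
  max(1, 1, 4, 2, 2) = 4 (vertex 3)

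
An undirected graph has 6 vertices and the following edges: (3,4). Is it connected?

Step 1: Build adjacency list from edges:
  1: (none)
  2: (none)
  3: 4
  4: 3
  5: (none)
  6: (none)

Step 2: Run BFS/DFS from vertex 1:
  Visited: {1}
  Reached 1 of 6 vertices

Step 3: Only 1 of 6 vertices reached. Graph is disconnected.
Connected components: {1}, {2}, {3, 4}, {5}, {6}
Answer: No, the graph is not connected (5 components).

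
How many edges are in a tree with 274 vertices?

A tree on n vertices always has exactly n - 1 edges.
For n = 274: edges = 274 - 1 = 273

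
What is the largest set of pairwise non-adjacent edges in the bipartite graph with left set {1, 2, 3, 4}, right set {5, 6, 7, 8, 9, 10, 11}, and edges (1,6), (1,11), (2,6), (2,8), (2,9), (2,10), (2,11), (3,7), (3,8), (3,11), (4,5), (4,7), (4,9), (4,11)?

Step 1: List the neighbors of each left vertex:
  1: 6, 11
  2: 6, 8, 9, 10, 11
  3: 7, 8, 11
  4: 5, 7, 9, 11

Step 2: Greedily match left vertices, then look for augmenting paths:
  Match 1 -- 6
  Match 2 -- 8
  Match 3 -- 7
  Match 4 -- 5
  No augmenting path remains.

Step 3: Verify this is maximum:
  Matching size 4 = min(|L|, |R|) = min(4, 7), which is an upper bound, so this matching is maximum.

Maximum matching: {(1,6), (2,8), (3,7), (4,5)}
Size: 4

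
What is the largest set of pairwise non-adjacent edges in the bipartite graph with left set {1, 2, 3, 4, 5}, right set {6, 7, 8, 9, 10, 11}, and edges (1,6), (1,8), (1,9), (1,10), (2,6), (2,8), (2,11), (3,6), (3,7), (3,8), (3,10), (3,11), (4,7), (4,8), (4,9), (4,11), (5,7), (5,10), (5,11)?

Step 1: List the neighbors of each left vertex:
  1: 6, 8, 9, 10
  2: 6, 8, 11
  3: 6, 7, 8, 10, 11
  4: 7, 8, 9, 11
  5: 7, 10, 11

Step 2: Greedily match left vertices, then look for augmenting paths:
  Match 1 -- 6
  Match 2 -- 8
  Match 3 -- 7
  Match 4 -- 9
  Match 5 -- 10
  No augmenting path remains.

Step 3: Verify this is maximum:
  Matching size 5 = min(|L|, |R|) = min(5, 6), which is an upper bound, so this matching is maximum.

Maximum matching: {(1,6), (2,8), (3,7), (4,9), (5,10)}
Size: 5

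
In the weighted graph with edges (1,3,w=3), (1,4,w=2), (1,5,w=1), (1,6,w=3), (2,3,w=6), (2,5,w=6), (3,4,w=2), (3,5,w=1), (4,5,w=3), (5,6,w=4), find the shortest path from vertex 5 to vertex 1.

Step 1: Build adjacency list with weights:
  1: 3(w=3), 4(w=2), 5(w=1), 6(w=3)
  2: 3(w=6), 5(w=6)
  3: 1(w=3), 2(w=6), 4(w=2), 5(w=1)
  4: 1(w=2), 3(w=2), 5(w=3)
  5: 1(w=1), 2(w=6), 3(w=1), 4(w=3), 6(w=4)
  6: 1(w=3), 5(w=4)

Step 2: Apply Dijkstra's algorithm from vertex 5:
  Visit vertex 5 (distance=0)
    Update dist[1] = 1
    Update dist[2] = 6
    Update dist[3] = 1
    Update dist[4] = 3
    Update dist[6] = 4
  Visit vertex 1 (distance=1)

Step 3: Shortest path: 5 -> 1
Total weight: 1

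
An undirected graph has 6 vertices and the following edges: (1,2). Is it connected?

Step 1: Build adjacency list from edges:
  1: 2
  2: 1
  3: (none)
  4: (none)
  5: (none)
  6: (none)

Step 2: Run BFS/DFS from vertex 1:
  Visited: {1, 2}
  Reached 2 of 6 vertices

Step 3: Only 2 of 6 vertices reached. Graph is disconnected.
Connected components: {1, 2}, {3}, {4}, {5}, {6}
Answer: No, the graph is not connected (5 components).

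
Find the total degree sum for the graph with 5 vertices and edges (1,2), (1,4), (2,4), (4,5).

Step 1: Count edges incident to each vertex:
  deg(1) = 2 (neighbors: 2, 4)
  deg(2) = 2 (neighbors: 1, 4)
  deg(3) = 0 (neighbors: none)
  deg(4) = 3 (neighbors: 1, 2, 5)
  deg(5) = 1 (neighbors: 4)

Step 2: Sum all degrees:
  2 + 2 + 0 + 3 + 1 = 8

Verification: sum of degrees = 2 * |E| = 2 * 4 = 8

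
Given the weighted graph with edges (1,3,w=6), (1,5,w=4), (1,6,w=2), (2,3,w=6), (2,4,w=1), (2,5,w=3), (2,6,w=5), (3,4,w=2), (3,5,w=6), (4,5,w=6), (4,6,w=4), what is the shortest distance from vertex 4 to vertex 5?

Step 1: Build adjacency list with weights:
  1: 3(w=6), 5(w=4), 6(w=2)
  2: 3(w=6), 4(w=1), 5(w=3), 6(w=5)
  3: 1(w=6), 2(w=6), 4(w=2), 5(w=6)
  4: 2(w=1), 3(w=2), 5(w=6), 6(w=4)
  5: 1(w=4), 2(w=3), 3(w=6), 4(w=6)
  6: 1(w=2), 2(w=5), 4(w=4)

Step 2: Apply Dijkstra's algorithm from vertex 4:
  Visit vertex 4 (distance=0)
    Update dist[2] = 1
    Update dist[3] = 2
    Update dist[5] = 6
    Update dist[6] = 4
  Visit vertex 2 (distance=1)
    Update dist[5] = 4
  Visit vertex 3 (distance=2)
    Update dist[1] = 8
  Visit vertex 5 (distance=4)

Step 3: Shortest path: 4 -> 2 -> 5
Total weight: 1 + 3 = 4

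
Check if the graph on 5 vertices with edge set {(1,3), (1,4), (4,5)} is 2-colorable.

Step 1: Attempt 2-coloring using BFS:
  Start at vertex 1, assign color 0
  Color vertex 3 with color 1 (neighbor of 1)
  Color vertex 4 with color 1 (neighbor of 1)
  Color vertex 5 with color 0 (neighbor of 4)
  Start new component at vertex 2, assign color 0

Step 2: 2-coloring succeeded. No conflicts found.
  Set A (color 0): {1, 2, 5}
  Set B (color 1): {3, 4}

The graph is bipartite with partition {1, 2, 5}, {3, 4}.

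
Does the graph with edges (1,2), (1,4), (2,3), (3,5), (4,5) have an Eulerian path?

Step 1: Find the degree of each vertex:
  deg(1) = 2
  deg(2) = 2
  deg(3) = 2
  deg(4) = 2
  deg(5) = 2

Step 2: Count vertices with odd degree:
  All vertices have even degree (0 odd-degree vertices)

Step 3: Apply Euler's theorem:
  - Eulerian circuit exists iff graph is connected and all vertices have even degree
  - Eulerian path exists iff graph is connected and has 0 or 2 odd-degree vertices

Graph is connected with 0 odd-degree vertices.
Both Eulerian circuit and Eulerian path exist.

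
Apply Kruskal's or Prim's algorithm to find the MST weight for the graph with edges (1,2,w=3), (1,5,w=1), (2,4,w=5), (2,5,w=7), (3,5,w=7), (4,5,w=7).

Apply Kruskal's algorithm (sort edges by weight, add if no cycle):

Sorted edges by weight:
  (1,5) w=1
  (1,2) w=3
  (2,4) w=5
  (2,5) w=7
  (3,5) w=7
  (4,5) w=7

Add edge (1,5) w=1 -- no cycle. Running total: 1
Add edge (1,2) w=3 -- no cycle. Running total: 4
Add edge (2,4) w=5 -- no cycle. Running total: 9
Skip edge (2,5) w=7 -- would create cycle
Add edge (3,5) w=7 -- no cycle. Running total: 16

MST edges: (1,5,w=1), (1,2,w=3), (2,4,w=5), (3,5,w=7)
Total MST weight: 1 + 3 + 5 + 7 = 16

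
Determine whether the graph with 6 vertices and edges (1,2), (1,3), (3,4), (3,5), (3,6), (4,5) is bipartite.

Step 1: Attempt 2-coloring using BFS:
  Start at vertex 1, assign color 0
  Color vertex 2 with color 1 (neighbor of 1)
  Color vertex 3 with color 1 (neighbor of 1)
  Color vertex 4 with color 0 (neighbor of 3)
  Color vertex 5 with color 0 (neighbor of 3)
  Color vertex 6 with color 0 (neighbor of 3)

Step 2: Conflict found! Vertices 4 and 5 are adjacent but have the same color.
This means the graph contains an odd cycle.

The graph is NOT bipartite.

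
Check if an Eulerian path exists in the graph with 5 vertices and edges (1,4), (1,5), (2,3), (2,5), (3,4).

Step 1: Find the degree of each vertex:
  deg(1) = 2
  deg(2) = 2
  deg(3) = 2
  deg(4) = 2
  deg(5) = 2

Step 2: Count vertices with odd degree:
  All vertices have even degree (0 odd-degree vertices)

Step 3: Apply Euler's theorem:
  - Eulerian circuit exists iff graph is connected and all vertices have even degree
  - Eulerian path exists iff graph is connected and has 0 or 2 odd-degree vertices

Graph is connected with 0 odd-degree vertices.
Both Eulerian circuit and Eulerian path exist.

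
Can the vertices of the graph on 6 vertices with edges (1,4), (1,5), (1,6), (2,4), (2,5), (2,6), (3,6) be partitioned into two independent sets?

Step 1: Attempt 2-coloring using BFS:
  Start at vertex 1, assign color 0
  Color vertex 4 with color 1 (neighbor of 1)
  Color vertex 5 with color 1 (neighbor of 1)
  Color vertex 6 with color 1 (neighbor of 1)
  Color vertex 2 with color 0 (neighbor of 4)
  Color vertex 3 with color 0 (neighbor of 6)

Step 2: 2-coloring succeeded. No conflicts found.
  Set A (color 0): {1, 2, 3}
  Set B (color 1): {4, 5, 6}

The graph is bipartite with partition {1, 2, 3}, {4, 5, 6}.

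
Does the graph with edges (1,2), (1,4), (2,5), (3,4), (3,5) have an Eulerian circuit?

Step 1: Find the degree of each vertex:
  deg(1) = 2
  deg(2) = 2
  deg(3) = 2
  deg(4) = 2
  deg(5) = 2

Step 2: Count vertices with odd degree:
  All vertices have even degree (0 odd-degree vertices)

Step 3: Apply Euler's theorem:
  - Eulerian circuit exists iff graph is connected and all vertices have even degree
  - Eulerian path exists iff graph is connected and has 0 or 2 odd-degree vertices

Graph is connected with 0 odd-degree vertices.
Both Eulerian circuit and Eulerian path exist.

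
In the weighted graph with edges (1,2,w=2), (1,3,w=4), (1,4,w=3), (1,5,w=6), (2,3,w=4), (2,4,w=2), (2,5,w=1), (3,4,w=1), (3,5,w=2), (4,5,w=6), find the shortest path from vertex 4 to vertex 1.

Step 1: Build adjacency list with weights:
  1: 2(w=2), 3(w=4), 4(w=3), 5(w=6)
  2: 1(w=2), 3(w=4), 4(w=2), 5(w=1)
  3: 1(w=4), 2(w=4), 4(w=1), 5(w=2)
  4: 1(w=3), 2(w=2), 3(w=1), 5(w=6)
  5: 1(w=6), 2(w=1), 3(w=2), 4(w=6)

Step 2: Apply Dijkstra's algorithm from vertex 4:
  Visit vertex 4 (distance=0)
    Update dist[1] = 3
    Update dist[2] = 2
    Update dist[3] = 1
    Update dist[5] = 6
  Visit vertex 3 (distance=1)
    Update dist[5] = 3
  Visit vertex 2 (distance=2)
  Visit vertex 1 (distance=3)

Step 3: Shortest path: 4 -> 1
Total weight: 3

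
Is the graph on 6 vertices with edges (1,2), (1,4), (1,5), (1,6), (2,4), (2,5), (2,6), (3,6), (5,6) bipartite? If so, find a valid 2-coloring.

Step 1: Attempt 2-coloring using BFS:
  Start at vertex 1, assign color 0
  Color vertex 2 with color 1 (neighbor of 1)
  Color vertex 4 with color 1 (neighbor of 1)
  Color vertex 5 with color 1 (neighbor of 1)
  Color vertex 6 with color 1 (neighbor of 1)

Step 2: Conflict found! Vertices 2 and 4 are adjacent but have the same color.
This means the graph contains an odd cycle.

The graph is NOT bipartite.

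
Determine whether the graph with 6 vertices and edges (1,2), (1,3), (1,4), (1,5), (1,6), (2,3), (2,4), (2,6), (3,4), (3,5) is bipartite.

Step 1: Attempt 2-coloring using BFS:
  Start at vertex 1, assign color 0
  Color vertex 2 with color 1 (neighbor of 1)
  Color vertex 3 with color 1 (neighbor of 1)
  Color vertex 4 with color 1 (neighbor of 1)
  Color vertex 5 with color 1 (neighbor of 1)
  Color vertex 6 with color 1 (neighbor of 1)

Step 2: Conflict found! Vertices 2 and 3 are adjacent but have the same color.
This means the graph contains an odd cycle.

The graph is NOT bipartite.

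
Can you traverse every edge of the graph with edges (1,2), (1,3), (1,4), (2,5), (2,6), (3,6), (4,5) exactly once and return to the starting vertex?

Step 1: Find the degree of each vertex:
  deg(1) = 3
  deg(2) = 3
  deg(3) = 2
  deg(4) = 2
  deg(5) = 2
  deg(6) = 2

Step 2: Count vertices with odd degree:
  Odd-degree vertices: 1, 2 (2 total)

Step 3: Apply Euler's theorem:
  - Eulerian circuit exists iff graph is connected and all vertices have even degree
  - Eulerian path exists iff graph is connected and has 0 or 2 odd-degree vertices

Graph is connected with exactly 2 odd-degree vertices (1, 2).
Eulerian path exists (starting and ending at the odd-degree vertices), but no Eulerian circuit.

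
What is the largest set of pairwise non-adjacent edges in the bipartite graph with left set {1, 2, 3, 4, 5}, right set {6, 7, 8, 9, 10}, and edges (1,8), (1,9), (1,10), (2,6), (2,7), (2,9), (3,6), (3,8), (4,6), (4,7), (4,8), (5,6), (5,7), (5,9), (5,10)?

Step 1: List the neighbors of each left vertex:
  1: 8, 9, 10
  2: 6, 7, 9
  3: 6, 8
  4: 6, 7, 8
  5: 6, 7, 9, 10

Step 2: Greedily match left vertices, then look for augmenting paths:
  Match 1 -- 10
  Match 2 -- 6
  Match 3 -- 8
  Match 4 -- 7
  Match 5 -- 9
  No augmenting path remains.

Step 3: Verify this is maximum:
  Matching size 5 = min(|L|, |R|) = min(5, 5), which is an upper bound, so this matching is maximum.

Maximum matching: {(1,10), (2,6), (3,8), (4,7), (5,9)}
Size: 5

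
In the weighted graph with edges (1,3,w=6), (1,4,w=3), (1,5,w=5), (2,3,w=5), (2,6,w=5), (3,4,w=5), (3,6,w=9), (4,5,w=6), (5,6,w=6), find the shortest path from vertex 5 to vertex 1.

Step 1: Build adjacency list with weights:
  1: 3(w=6), 4(w=3), 5(w=5)
  2: 3(w=5), 6(w=5)
  3: 1(w=6), 2(w=5), 4(w=5), 6(w=9)
  4: 1(w=3), 3(w=5), 5(w=6)
  5: 1(w=5), 4(w=6), 6(w=6)
  6: 2(w=5), 3(w=9), 5(w=6)

Step 2: Apply Dijkstra's algorithm from vertex 5:
  Visit vertex 5 (distance=0)
    Update dist[1] = 5
    Update dist[4] = 6
    Update dist[6] = 6
  Visit vertex 1 (distance=5)
    Update dist[3] = 11

Step 3: Shortest path: 5 -> 1
Total weight: 5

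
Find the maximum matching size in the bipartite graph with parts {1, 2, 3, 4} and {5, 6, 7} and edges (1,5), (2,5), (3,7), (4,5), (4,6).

Step 1: List the neighbors of each left vertex:
  1: 5
  2: 5
  3: 7
  4: 5, 6

Step 2: Greedily match left vertices, then look for augmenting paths:
  Match 1 -- 5
  Match 3 -- 7
  Match 4 -- 6
  No augmenting path remains.

Step 3: Verify this is maximum:
  Matching size 3 = min(|L|, |R|) = min(4, 3), which is an upper bound, so this matching is maximum.

Maximum matching: {(1,5), (3,7), (4,6)}
Size: 3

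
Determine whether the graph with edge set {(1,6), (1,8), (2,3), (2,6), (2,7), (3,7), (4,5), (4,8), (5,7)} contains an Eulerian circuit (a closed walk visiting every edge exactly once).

Step 1: Find the degree of each vertex:
  deg(1) = 2
  deg(2) = 3
  deg(3) = 2
  deg(4) = 2
  deg(5) = 2
  deg(6) = 2
  deg(7) = 3
  deg(8) = 2

Step 2: Count vertices with odd degree:
  Odd-degree vertices: 2, 7 (2 total)

Step 3: Apply Euler's theorem:
  - Eulerian circuit exists iff graph is connected and all vertices have even degree
  - Eulerian path exists iff graph is connected and has 0 or 2 odd-degree vertices

Graph is connected with exactly 2 odd-degree vertices (2, 7).
Eulerian path exists (starting and ending at the odd-degree vertices), but no Eulerian circuit.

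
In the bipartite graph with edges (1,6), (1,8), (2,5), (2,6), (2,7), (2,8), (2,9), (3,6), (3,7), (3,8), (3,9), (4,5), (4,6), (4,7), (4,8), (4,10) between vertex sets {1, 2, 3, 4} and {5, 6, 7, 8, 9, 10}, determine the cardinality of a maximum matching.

Step 1: List the neighbors of each left vertex:
  1: 6, 8
  2: 5, 6, 7, 8, 9
  3: 6, 7, 8, 9
  4: 5, 6, 7, 8, 10

Step 2: Greedily match left vertices, then look for augmenting paths:
  Match 1 -- 6
  Match 2 -- 5
  Match 3 -- 7
  Match 4 -- 8
  No augmenting path remains.

Step 3: Verify this is maximum:
  Matching size 4 = min(|L|, |R|) = min(4, 6), which is an upper bound, so this matching is maximum.

Maximum matching: {(1,6), (2,5), (3,7), (4,8)}
Size: 4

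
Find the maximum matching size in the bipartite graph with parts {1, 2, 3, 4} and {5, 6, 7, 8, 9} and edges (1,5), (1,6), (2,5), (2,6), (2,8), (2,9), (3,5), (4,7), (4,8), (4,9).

Step 1: List the neighbors of each left vertex:
  1: 5, 6
  2: 5, 6, 8, 9
  3: 5
  4: 7, 8, 9

Step 2: Greedily match left vertices, then look for augmenting paths:
  Match 1 -- 6
  Match 2 -- 8
  Match 3 -- 5
  Match 4 -- 7
  No augmenting path remains.

Step 3: Verify this is maximum:
  Matching size 4 = min(|L|, |R|) = min(4, 5), which is an upper bound, so this matching is maximum.

Maximum matching: {(1,6), (2,8), (3,5), (4,7)}
Size: 4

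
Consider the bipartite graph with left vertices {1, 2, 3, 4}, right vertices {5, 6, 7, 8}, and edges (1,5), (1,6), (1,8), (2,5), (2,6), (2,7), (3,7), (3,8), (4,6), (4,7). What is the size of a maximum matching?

Step 1: List the neighbors of each left vertex:
  1: 5, 6, 8
  2: 5, 6, 7
  3: 7, 8
  4: 6, 7

Step 2: Greedily match left vertices, then look for augmenting paths:
  Match 1 -- 5
  Match 2 -- 6
  Match 3 -- 8
  Match 4 -- 7
  No augmenting path remains.

Step 3: Verify this is maximum:
  Matching size 4 = min(|L|, |R|) = min(4, 4), which is an upper bound, so this matching is maximum.

Maximum matching: {(1,5), (2,6), (3,8), (4,7)}
Size: 4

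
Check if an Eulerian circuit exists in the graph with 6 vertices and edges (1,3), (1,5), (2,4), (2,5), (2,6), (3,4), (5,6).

Step 1: Find the degree of each vertex:
  deg(1) = 2
  deg(2) = 3
  deg(3) = 2
  deg(4) = 2
  deg(5) = 3
  deg(6) = 2

Step 2: Count vertices with odd degree:
  Odd-degree vertices: 2, 5 (2 total)

Step 3: Apply Euler's theorem:
  - Eulerian circuit exists iff graph is connected and all vertices have even degree
  - Eulerian path exists iff graph is connected and has 0 or 2 odd-degree vertices

Graph is connected with exactly 2 odd-degree vertices (2, 5).
Eulerian path exists (starting and ending at the odd-degree vertices), but no Eulerian circuit.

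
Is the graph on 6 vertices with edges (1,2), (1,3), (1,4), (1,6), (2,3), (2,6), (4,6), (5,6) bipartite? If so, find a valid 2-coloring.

Step 1: Attempt 2-coloring using BFS:
  Start at vertex 1, assign color 0
  Color vertex 2 with color 1 (neighbor of 1)
  Color vertex 3 with color 1 (neighbor of 1)
  Color vertex 4 with color 1 (neighbor of 1)
  Color vertex 6 with color 1 (neighbor of 1)

Step 2: Conflict found! Vertices 2 and 3 are adjacent but have the same color.
This means the graph contains an odd cycle.

The graph is NOT bipartite.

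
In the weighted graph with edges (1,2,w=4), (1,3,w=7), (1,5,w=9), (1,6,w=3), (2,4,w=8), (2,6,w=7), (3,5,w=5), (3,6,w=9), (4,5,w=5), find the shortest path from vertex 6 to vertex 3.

Step 1: Build adjacency list with weights:
  1: 2(w=4), 3(w=7), 5(w=9), 6(w=3)
  2: 1(w=4), 4(w=8), 6(w=7)
  3: 1(w=7), 5(w=5), 6(w=9)
  4: 2(w=8), 5(w=5)
  5: 1(w=9), 3(w=5), 4(w=5)
  6: 1(w=3), 2(w=7), 3(w=9)

Step 2: Apply Dijkstra's algorithm from vertex 6:
  Visit vertex 6 (distance=0)
    Update dist[1] = 3
    Update dist[2] = 7
    Update dist[3] = 9
  Visit vertex 1 (distance=3)
    Update dist[5] = 12
  Visit vertex 2 (distance=7)
    Update dist[4] = 15
  Visit vertex 3 (distance=9)

Step 3: Shortest path: 6 -> 3
Total weight: 9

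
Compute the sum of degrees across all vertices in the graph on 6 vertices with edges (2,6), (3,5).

Step 1: Count edges incident to each vertex:
  deg(1) = 0 (neighbors: none)
  deg(2) = 1 (neighbors: 6)
  deg(3) = 1 (neighbors: 5)
  deg(4) = 0 (neighbors: none)
  deg(5) = 1 (neighbors: 3)
  deg(6) = 1 (neighbors: 2)

Step 2: Sum all degrees:
  0 + 1 + 1 + 0 + 1 + 1 = 4

Verification: sum of degrees = 2 * |E| = 2 * 2 = 4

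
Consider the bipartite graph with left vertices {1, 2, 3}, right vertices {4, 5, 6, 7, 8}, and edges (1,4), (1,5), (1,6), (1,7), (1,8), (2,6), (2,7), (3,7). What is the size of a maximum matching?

Step 1: List the neighbors of each left vertex:
  1: 4, 5, 6, 7, 8
  2: 6, 7
  3: 7

Step 2: Greedily match left vertices, then look for augmenting paths:
  Match 1 -- 4
  Match 2 -- 6
  Match 3 -- 7
  No augmenting path remains.

Step 3: Verify this is maximum:
  Matching size 3 = min(|L|, |R|) = min(3, 5), which is an upper bound, so this matching is maximum.

Maximum matching: {(1,4), (2,6), (3,7)}
Size: 3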